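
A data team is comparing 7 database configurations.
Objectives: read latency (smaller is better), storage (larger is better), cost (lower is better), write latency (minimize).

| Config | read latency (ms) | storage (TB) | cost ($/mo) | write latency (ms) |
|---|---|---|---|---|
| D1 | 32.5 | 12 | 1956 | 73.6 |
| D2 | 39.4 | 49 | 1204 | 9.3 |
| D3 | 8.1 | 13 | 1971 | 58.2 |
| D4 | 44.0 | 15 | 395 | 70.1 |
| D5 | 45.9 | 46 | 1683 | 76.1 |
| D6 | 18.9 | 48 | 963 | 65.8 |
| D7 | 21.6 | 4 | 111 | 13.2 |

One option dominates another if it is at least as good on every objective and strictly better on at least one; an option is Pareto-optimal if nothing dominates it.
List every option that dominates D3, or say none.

D1: worse on read latency (32.5 vs 8.1).
D2: worse on read latency (39.4 vs 8.1).
D4: worse on read latency (44.0 vs 8.1).
D5: worse on read latency (45.9 vs 8.1).
D6: worse on read latency (18.9 vs 8.1).
D7: worse on read latency (21.6 vs 8.1).
No option dominates D3.

none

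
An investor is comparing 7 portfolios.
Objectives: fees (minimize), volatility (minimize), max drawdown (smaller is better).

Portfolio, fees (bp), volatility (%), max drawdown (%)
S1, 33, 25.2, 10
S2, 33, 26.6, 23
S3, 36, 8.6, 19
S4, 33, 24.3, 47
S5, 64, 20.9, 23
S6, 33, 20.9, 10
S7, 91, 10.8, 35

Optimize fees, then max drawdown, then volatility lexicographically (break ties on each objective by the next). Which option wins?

S6

First minimize fees: best is 33, kept {S1, S2, S4, S6}.
Then minimize max drawdown: best is 10, kept {S1, S6}.
Then minimize volatility: best is 20.9, kept {S6}.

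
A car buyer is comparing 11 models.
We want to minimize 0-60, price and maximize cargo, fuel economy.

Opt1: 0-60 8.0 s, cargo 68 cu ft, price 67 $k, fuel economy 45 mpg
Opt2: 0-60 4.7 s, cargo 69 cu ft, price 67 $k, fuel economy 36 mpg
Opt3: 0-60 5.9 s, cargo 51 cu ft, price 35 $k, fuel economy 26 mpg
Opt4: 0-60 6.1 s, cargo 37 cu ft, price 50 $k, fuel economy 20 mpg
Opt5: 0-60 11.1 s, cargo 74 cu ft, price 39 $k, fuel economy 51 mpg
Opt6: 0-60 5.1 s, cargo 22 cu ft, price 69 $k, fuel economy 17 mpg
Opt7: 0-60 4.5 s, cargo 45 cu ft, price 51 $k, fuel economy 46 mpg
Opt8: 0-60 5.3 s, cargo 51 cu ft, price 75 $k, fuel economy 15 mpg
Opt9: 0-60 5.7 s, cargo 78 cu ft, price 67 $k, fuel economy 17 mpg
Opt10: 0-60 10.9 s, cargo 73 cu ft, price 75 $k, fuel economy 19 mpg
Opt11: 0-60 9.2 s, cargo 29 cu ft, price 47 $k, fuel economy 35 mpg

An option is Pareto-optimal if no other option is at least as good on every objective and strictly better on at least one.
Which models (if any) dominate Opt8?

Opt2: 0-60 4.7≤5.3, cargo 69≥51, price 67≤75, fuel economy 36≥15 — dominates Opt8.
Others (Opt1, Opt3, Opt4, Opt5, Opt6, Opt7, Opt9, Opt10, Opt11) are each worse than Opt8 on at least one objective.

Opt2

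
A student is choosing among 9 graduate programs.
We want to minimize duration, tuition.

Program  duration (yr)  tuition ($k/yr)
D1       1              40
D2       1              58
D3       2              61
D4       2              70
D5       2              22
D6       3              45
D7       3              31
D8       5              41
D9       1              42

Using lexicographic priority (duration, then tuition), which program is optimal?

First minimize duration: best is 1, kept {D1, D2, D9}.
Then minimize tuition: best is 40, kept {D1}.

D1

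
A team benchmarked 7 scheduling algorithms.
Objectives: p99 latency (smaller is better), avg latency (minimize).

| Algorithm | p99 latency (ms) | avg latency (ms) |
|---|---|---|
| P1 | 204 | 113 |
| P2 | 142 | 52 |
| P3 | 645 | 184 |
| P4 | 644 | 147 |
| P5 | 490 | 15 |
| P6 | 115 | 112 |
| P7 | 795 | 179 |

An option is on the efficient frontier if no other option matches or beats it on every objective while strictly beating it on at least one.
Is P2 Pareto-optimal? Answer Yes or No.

Yes

P1: worse on p99 latency (204 vs 142).
P3: worse on p99 latency (645 vs 142).
P4: worse on p99 latency (644 vs 142).
P5: worse on p99 latency (490 vs 142).
P6: worse on avg latency (112 vs 52).
P7: worse on p99 latency (795 vs 142).
No option is at least as good as P2 on every objective and strictly better on one.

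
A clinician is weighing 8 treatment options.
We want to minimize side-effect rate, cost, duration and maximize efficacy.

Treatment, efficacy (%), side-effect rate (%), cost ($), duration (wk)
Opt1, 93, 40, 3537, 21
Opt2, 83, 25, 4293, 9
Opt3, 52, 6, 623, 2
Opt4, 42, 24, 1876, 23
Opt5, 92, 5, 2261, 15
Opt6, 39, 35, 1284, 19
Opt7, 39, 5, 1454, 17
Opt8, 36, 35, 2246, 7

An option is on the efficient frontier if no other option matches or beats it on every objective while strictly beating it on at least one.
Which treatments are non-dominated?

Opt1: not dominated (best efficacy).
Opt2: not dominated.
Opt3: not dominated (best cost).
Opt4: dominated by Opt3 (efficacy 52≥42, side-effect rate 6≤24, cost 623≤1876, duration 2≤23).
Opt5: not dominated.
Opt6: dominated by Opt3 (efficacy 52≥39, side-effect rate 6≤35, cost 623≤1284, duration 2≤19).
Opt7: not dominated.
Opt8: dominated by Opt3 (efficacy 52≥36, side-effect rate 6≤35, cost 623≤2246, duration 2≤7).

Opt1, Opt2, Opt3, Opt5, Opt7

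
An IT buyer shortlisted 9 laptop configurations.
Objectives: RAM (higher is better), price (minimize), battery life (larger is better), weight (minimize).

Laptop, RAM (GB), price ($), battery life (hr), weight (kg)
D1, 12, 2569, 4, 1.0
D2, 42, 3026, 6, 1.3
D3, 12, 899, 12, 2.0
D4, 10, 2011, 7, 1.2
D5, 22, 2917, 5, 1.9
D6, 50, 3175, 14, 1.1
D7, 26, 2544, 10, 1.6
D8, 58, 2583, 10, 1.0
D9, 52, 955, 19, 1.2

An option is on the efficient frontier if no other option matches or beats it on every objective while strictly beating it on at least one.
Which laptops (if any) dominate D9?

D1: worse on RAM (12 vs 52).
D2: worse on RAM (42 vs 52).
D3: worse on RAM (12 vs 52).
D4: worse on RAM (10 vs 52).
D5: worse on RAM (22 vs 52).
D6: worse on RAM (50 vs 52).
D7: worse on RAM (26 vs 52).
D8: worse on price (2583 vs 955).
No option dominates D9.

none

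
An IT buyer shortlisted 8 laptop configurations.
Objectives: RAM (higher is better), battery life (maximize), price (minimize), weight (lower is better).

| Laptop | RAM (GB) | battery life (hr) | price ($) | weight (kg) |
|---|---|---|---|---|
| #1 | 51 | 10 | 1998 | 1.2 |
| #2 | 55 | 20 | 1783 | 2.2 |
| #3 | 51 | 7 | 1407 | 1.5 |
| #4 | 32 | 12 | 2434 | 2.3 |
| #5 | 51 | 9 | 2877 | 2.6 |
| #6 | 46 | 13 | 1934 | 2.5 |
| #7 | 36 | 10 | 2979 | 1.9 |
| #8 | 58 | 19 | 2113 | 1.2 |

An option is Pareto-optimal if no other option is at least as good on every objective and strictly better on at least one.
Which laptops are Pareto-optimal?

#1: not dominated.
#2: not dominated (best battery life).
#3: not dominated (best price).
#4: dominated by #2 (RAM 55≥32, battery life 20≥12, price 1783≤2434, weight 2.2≤2.3).
#5: dominated by #1 (RAM 51≥51, battery life 10≥9, price 1998≤2877, weight 1.2≤2.6).
#6: dominated by #2 (RAM 55≥46, battery life 20≥13, price 1783≤1934, weight 2.2≤2.5).
#7: dominated by #1 (RAM 51≥36, battery life 10≥10, price 1998≤2979, weight 1.2≤1.9).
#8: not dominated (best RAM).

#1, #2, #3, #8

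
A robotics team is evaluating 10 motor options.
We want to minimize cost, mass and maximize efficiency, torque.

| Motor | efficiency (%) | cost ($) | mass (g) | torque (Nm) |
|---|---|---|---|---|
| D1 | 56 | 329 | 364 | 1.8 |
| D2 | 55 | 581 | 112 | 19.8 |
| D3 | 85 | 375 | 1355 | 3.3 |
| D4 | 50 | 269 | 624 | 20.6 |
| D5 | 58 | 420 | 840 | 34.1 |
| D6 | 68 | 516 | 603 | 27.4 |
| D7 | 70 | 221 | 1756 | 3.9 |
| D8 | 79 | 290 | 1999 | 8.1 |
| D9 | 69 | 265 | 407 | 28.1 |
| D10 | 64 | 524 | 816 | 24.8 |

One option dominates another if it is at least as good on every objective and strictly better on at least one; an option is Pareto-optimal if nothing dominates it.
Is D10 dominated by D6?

D6 vs D10: efficiency 68≥64, cost 516≤524, mass 603≤816, torque 27.4≥24.8 — D6 is at least as good on every objective with at least one strict improvement.

Yes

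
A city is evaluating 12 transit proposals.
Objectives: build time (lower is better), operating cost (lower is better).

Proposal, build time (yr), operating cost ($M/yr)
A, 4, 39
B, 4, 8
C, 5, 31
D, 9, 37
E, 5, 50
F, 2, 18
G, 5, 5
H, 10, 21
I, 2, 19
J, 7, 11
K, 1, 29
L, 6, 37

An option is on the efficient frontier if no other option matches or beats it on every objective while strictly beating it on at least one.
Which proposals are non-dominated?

A: dominated by B (build time 4≤4, operating cost 8≤39).
B: not dominated.
C: dominated by B (build time 4≤5, operating cost 8≤31).
D: dominated by B (build time 4≤9, operating cost 8≤37).
E: dominated by A (build time 4≤5, operating cost 39≤50).
F: not dominated.
G: not dominated (best operating cost).
H: dominated by B (build time 4≤10, operating cost 8≤21).
I: dominated by F (build time 2≤2, operating cost 18≤19).
J: dominated by B (build time 4≤7, operating cost 8≤11).
K: not dominated (best build time).
L: dominated by B (build time 4≤6, operating cost 8≤37).

B, F, G, K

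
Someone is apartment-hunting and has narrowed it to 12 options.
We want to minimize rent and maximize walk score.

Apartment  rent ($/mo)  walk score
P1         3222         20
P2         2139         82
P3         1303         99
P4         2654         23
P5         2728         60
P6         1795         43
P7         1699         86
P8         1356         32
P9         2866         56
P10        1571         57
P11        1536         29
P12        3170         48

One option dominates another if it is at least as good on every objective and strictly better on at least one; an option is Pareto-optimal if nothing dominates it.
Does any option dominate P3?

P1: worse on rent (3222 vs 1303).
P2: worse on rent (2139 vs 1303).
P4: worse on rent (2654 vs 1303).
P5: worse on rent (2728 vs 1303).
P6: worse on rent (1795 vs 1303).
P7: worse on rent (1699 vs 1303).
P8: worse on rent (1356 vs 1303).
P9: worse on rent (2866 vs 1303).
P10: worse on rent (1571 vs 1303).
P11: worse on rent (1536 vs 1303).
P12: worse on rent (3170 vs 1303).
No option is at least as good as P3 on every objective and strictly better on one.

No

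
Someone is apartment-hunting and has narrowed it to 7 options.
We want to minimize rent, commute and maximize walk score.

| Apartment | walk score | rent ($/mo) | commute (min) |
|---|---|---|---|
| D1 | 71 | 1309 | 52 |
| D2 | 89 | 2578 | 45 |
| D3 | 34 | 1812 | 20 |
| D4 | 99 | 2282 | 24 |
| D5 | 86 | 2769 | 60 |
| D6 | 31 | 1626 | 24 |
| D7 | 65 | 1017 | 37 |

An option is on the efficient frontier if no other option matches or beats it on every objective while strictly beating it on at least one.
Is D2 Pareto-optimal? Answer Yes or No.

No

D4 vs D2: walk score 99≥89, rent 2282≤2578, commute 24≤45 — D4 is at least as good on every objective and strictly better on at least one, so D4 dominates D2.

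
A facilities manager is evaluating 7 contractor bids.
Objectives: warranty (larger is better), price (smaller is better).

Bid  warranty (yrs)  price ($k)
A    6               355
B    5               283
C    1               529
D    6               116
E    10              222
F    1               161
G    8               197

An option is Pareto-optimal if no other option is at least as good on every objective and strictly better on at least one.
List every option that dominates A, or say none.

D, E, G

D: warranty 6≥6, price 116≤355 — dominates A.
E: warranty 10≥6, price 222≤355 — dominates A.
G: warranty 8≥6, price 197≤355 — dominates A.
Others (B, C, F) are each worse than A on at least one objective.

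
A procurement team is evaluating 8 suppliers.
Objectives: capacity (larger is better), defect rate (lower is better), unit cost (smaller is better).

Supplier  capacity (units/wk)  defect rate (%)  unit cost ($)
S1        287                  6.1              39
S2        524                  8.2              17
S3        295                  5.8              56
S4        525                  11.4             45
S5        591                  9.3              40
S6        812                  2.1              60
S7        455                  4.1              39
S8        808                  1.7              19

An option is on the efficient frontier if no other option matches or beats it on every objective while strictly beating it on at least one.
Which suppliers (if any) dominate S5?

S8

S8: capacity 808≥591, defect rate 1.7≤9.3, unit cost 19≤40 — dominates S5.
Others (S1, S2, S3, S4, S6, S7) are each worse than S5 on at least one objective.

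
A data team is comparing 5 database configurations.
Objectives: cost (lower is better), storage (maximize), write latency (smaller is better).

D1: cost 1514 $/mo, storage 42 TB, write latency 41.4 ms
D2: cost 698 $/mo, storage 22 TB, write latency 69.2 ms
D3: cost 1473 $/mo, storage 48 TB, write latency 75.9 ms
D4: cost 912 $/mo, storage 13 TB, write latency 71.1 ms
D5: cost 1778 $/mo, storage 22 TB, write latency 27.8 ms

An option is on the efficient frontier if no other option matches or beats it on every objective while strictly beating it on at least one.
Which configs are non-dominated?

D1, D2, D3, D5

D1: not dominated.
D2: not dominated (best cost).
D3: not dominated (best storage).
D4: dominated by D2 (cost 698≤912, storage 22≥13, write latency 69.2≤71.1).
D5: not dominated (best write latency).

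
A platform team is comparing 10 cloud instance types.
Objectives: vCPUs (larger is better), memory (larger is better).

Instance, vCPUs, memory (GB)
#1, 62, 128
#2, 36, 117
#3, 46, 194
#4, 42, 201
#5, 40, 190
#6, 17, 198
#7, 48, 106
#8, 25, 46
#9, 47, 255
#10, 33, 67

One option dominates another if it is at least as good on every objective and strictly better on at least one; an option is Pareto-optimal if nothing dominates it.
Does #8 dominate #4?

#8 vs #4: #8 is worse on vCPUs (25 vs 42), so it does not dominate #4.

No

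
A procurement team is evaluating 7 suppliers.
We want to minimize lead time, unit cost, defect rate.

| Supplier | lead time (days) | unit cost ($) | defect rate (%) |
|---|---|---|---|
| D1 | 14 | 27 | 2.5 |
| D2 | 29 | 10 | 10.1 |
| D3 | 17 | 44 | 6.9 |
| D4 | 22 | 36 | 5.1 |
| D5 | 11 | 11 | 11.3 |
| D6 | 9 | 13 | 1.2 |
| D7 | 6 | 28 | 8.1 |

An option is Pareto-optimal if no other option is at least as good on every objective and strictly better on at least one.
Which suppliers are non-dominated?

D2, D5, D6, D7

D1: dominated by D6 (lead time 9≤14, unit cost 13≤27, defect rate 1.2≤2.5).
D2: not dominated (best unit cost).
D3: dominated by D1 (lead time 14≤17, unit cost 27≤44, defect rate 2.5≤6.9).
D4: dominated by D1 (lead time 14≤22, unit cost 27≤36, defect rate 2.5≤5.1).
D5: not dominated.
D6: not dominated (best defect rate).
D7: not dominated (best lead time).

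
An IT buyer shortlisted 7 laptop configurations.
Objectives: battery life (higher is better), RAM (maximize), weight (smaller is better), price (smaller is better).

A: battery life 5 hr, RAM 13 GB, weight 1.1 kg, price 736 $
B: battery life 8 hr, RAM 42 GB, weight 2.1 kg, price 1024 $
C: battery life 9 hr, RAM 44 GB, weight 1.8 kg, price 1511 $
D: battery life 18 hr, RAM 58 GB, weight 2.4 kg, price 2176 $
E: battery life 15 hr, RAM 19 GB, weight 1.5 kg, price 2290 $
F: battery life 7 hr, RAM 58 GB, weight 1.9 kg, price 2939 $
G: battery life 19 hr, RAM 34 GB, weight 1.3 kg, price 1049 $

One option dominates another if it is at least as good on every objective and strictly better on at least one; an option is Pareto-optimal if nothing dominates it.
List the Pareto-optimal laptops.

A, B, C, D, F, G

A: not dominated (best weight).
B: not dominated.
C: not dominated.
D: not dominated.
E: dominated by G (battery life 19≥15, RAM 34≥19, weight 1.3≤1.5, price 1049≤2290).
F: not dominated.
G: not dominated (best battery life).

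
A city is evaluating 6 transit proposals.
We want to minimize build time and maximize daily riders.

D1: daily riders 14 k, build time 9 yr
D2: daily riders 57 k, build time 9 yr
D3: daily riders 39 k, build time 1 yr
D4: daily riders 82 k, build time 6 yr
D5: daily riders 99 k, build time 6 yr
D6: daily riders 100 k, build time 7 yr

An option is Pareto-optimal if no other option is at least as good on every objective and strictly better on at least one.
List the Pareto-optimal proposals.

D1: dominated by D2 (daily riders 57≥14, build time 9≤9).
D2: dominated by D4 (daily riders 82≥57, build time 6≤9).
D3: not dominated (best build time).
D4: dominated by D5 (daily riders 99≥82, build time 6≤6).
D5: not dominated.
D6: not dominated (best daily riders).

D3, D5, D6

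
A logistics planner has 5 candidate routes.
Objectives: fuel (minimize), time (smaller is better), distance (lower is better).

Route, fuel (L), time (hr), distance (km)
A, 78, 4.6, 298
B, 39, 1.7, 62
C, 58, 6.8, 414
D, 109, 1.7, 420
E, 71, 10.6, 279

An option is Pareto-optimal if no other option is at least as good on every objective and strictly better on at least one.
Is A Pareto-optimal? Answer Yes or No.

B vs A: fuel 39≤78, time 1.7≤4.6, distance 62≤298 — B is at least as good on every objective and strictly better on at least one, so B dominates A.

No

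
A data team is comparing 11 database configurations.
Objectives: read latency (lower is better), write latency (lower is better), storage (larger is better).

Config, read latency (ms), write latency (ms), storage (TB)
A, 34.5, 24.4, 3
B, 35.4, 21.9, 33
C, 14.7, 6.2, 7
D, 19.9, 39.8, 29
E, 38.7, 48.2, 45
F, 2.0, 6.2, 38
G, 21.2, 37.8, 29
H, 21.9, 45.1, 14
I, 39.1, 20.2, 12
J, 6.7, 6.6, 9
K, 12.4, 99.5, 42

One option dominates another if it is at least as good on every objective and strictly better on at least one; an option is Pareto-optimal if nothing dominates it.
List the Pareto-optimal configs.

E, F, K

A: dominated by C (read latency 14.7≤34.5, write latency 6.2≤24.4, storage 7≥3).
B: dominated by F (read latency 2.0≤35.4, write latency 6.2≤21.9, storage 38≥33).
C: dominated by F (read latency 2.0≤14.7, write latency 6.2≤6.2, storage 38≥7).
D: dominated by F (read latency 2.0≤19.9, write latency 6.2≤39.8, storage 38≥29).
E: not dominated (best storage).
F: not dominated (best read latency).
G: dominated by F (read latency 2.0≤21.2, write latency 6.2≤37.8, storage 38≥29).
H: dominated by D (read latency 19.9≤21.9, write latency 39.8≤45.1, storage 29≥14).
I: dominated by F (read latency 2.0≤39.1, write latency 6.2≤20.2, storage 38≥12).
J: dominated by F (read latency 2.0≤6.7, write latency 6.2≤6.6, storage 38≥9).
K: not dominated.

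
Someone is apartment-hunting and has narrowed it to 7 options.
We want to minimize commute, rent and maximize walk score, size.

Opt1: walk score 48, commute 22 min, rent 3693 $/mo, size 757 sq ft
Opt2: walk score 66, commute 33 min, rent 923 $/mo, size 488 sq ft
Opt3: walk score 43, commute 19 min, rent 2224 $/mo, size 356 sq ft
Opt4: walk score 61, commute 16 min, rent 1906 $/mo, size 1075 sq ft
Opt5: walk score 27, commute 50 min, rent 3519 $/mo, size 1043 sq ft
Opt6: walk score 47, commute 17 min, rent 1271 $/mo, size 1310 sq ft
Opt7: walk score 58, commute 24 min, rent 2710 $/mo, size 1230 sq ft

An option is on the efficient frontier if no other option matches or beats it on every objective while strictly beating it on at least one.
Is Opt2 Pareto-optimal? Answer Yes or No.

Opt1: worse on walk score (48 vs 66).
Opt3: worse on walk score (43 vs 66).
Opt4: worse on walk score (61 vs 66).
Opt5: worse on walk score (27 vs 66).
Opt6: worse on walk score (47 vs 66).
Opt7: worse on walk score (58 vs 66).
No option is at least as good as Opt2 on every objective and strictly better on one.

Yes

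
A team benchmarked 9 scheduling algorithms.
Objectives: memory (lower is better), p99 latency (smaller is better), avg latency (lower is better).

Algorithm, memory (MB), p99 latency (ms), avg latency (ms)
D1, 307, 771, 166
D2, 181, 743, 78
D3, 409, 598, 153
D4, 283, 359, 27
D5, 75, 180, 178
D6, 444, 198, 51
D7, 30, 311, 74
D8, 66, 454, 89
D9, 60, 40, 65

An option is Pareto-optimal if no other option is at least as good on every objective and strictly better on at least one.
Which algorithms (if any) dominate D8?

D7, D9

D7: memory 30≤66, p99 latency 311≤454, avg latency 74≤89 — dominates D8.
D9: memory 60≤66, p99 latency 40≤454, avg latency 65≤89 — dominates D8.
Others (D1, D2, D3, D4, D5, D6) are each worse than D8 on at least one objective.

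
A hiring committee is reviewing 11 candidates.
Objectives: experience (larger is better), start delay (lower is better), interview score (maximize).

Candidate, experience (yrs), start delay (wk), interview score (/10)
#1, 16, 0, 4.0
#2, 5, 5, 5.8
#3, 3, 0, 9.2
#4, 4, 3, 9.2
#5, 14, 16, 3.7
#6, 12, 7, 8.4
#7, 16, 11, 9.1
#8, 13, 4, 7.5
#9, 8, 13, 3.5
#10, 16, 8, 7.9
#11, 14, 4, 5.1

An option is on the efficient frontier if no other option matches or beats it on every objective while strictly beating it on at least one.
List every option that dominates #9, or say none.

#1, #6, #7, #8, #10, #11

#1: experience 16≥8, start delay 0≤13, interview score 4.0≥3.5 — dominates #9.
#6: experience 12≥8, start delay 7≤13, interview score 8.4≥3.5 — dominates #9.
#7: experience 16≥8, start delay 11≤13, interview score 9.1≥3.5 — dominates #9.
#8: experience 13≥8, start delay 4≤13, interview score 7.5≥3.5 — dominates #9.
#10: experience 16≥8, start delay 8≤13, interview score 7.9≥3.5 — dominates #9.
#11: experience 14≥8, start delay 4≤13, interview score 5.1≥3.5 — dominates #9.
Others (#2, #3, #4, #5) are each worse than #9 on at least one objective.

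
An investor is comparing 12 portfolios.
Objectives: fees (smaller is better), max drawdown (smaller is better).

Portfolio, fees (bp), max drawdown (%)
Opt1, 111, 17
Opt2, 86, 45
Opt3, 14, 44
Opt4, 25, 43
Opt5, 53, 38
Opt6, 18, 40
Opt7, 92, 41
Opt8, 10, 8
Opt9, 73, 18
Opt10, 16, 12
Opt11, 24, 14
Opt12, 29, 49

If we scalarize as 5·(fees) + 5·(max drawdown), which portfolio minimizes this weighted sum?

Opt1: 5·111 + 5·17 = 640
Opt2: 5·86 + 5·45 = 655
Opt3: 5·14 + 5·44 = 290
Opt4: 5·25 + 5·43 = 340
Opt5: 5·53 + 5·38 = 455
Opt6: 5·18 + 5·40 = 290
Opt7: 5·92 + 5·41 = 665
Opt8: 5·10 + 5·8 = 90
Opt9: 5·73 + 5·18 = 455
Opt10: 5·16 + 5·12 = 140
Opt11: 5·24 + 5·14 = 190
Opt12: 5·29 + 5·49 = 390
Lowest: Opt8 at 90.

Opt8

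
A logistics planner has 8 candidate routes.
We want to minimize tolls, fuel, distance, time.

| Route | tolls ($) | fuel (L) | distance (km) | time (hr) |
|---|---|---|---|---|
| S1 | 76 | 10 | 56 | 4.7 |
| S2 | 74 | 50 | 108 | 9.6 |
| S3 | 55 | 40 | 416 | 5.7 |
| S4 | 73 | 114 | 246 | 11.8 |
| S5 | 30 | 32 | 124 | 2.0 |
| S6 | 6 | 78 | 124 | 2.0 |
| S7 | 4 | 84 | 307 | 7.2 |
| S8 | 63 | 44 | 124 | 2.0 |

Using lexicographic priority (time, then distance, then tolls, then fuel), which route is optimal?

First minimize time: best is 2.0, kept {S5, S6, S8}.
Then minimize distance: best is 124, kept {S5, S6, S8}.
Then minimize tolls: best is 6, kept {S6}.

S6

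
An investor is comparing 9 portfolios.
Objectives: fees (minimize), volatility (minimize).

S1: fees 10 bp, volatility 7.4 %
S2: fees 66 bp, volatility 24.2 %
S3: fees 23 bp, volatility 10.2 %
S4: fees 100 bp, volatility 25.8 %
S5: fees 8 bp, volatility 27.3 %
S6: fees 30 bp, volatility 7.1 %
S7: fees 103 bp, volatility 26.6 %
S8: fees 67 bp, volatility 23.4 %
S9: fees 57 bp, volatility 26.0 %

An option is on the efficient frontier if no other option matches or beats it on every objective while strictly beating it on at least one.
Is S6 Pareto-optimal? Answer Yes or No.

S1: worse on volatility (7.4 vs 7.1).
S2: worse on fees (66 vs 30).
S3: worse on volatility (10.2 vs 7.1).
S4: worse on fees (100 vs 30).
S5: worse on volatility (27.3 vs 7.1).
S7: worse on fees (103 vs 30).
S8: worse on fees (67 vs 30).
S9: worse on fees (57 vs 30).
No option is at least as good as S6 on every objective and strictly better on one.

Yes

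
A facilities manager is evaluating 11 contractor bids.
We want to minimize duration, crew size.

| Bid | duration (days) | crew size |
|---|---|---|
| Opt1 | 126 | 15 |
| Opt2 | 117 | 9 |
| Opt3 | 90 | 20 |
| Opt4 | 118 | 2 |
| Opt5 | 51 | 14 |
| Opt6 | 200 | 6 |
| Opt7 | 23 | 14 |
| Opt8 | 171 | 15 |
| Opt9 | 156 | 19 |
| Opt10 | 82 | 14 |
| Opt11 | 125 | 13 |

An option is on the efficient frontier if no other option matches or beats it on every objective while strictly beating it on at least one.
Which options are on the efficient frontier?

Opt1: dominated by Opt2 (duration 117≤126, crew size 9≤15).
Opt2: not dominated.
Opt3: dominated by Opt5 (duration 51≤90, crew size 14≤20).
Opt4: not dominated (best crew size).
Opt5: dominated by Opt7 (duration 23≤51, crew size 14≤14).
Opt6: dominated by Opt4 (duration 118≤200, crew size 2≤6).
Opt7: not dominated (best duration).
Opt8: dominated by Opt1 (duration 126≤171, crew size 15≤15).
Opt9: dominated by Opt1 (duration 126≤156, crew size 15≤19).
Opt10: dominated by Opt5 (duration 51≤82, crew size 14≤14).
Opt11: dominated by Opt2 (duration 117≤125, crew size 9≤13).

Opt2, Opt4, Opt7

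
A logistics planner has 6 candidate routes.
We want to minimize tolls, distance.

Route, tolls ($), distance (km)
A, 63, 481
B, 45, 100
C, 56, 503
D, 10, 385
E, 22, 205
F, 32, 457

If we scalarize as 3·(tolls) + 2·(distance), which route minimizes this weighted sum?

B

A: 3·63 + 2·481 = 1151
B: 3·45 + 2·100 = 335
C: 3·56 + 2·503 = 1174
D: 3·10 + 2·385 = 800
E: 3·22 + 2·205 = 476
F: 3·32 + 2·457 = 1010
Lowest: B at 335.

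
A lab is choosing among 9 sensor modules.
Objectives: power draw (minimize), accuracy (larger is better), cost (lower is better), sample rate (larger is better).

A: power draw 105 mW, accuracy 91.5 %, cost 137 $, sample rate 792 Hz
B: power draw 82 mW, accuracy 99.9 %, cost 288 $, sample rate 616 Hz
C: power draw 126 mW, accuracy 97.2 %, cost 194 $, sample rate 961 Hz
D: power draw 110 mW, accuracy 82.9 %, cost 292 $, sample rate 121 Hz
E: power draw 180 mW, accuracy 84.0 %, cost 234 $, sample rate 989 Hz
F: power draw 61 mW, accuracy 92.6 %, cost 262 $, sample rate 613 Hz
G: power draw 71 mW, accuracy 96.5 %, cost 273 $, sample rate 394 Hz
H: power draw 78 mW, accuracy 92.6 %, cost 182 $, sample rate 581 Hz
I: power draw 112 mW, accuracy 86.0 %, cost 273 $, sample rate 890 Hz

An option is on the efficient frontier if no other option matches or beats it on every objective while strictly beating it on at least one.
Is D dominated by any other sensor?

A vs D: power draw 105≤110, accuracy 91.5≥82.9, cost 137≤292, sample rate 792≥121 — A is at least as good on every objective and strictly better on at least one, so A dominates D.

Yes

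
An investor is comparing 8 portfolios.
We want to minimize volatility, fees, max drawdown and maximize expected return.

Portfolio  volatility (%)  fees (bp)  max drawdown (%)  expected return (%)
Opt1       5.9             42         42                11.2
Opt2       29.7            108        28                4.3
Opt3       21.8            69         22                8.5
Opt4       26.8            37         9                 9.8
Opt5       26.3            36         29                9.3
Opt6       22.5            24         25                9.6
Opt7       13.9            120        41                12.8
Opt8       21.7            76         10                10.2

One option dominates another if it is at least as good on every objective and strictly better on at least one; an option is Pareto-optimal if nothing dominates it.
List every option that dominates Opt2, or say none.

Opt3: volatility 21.8≤29.7, fees 69≤108, max drawdown 22≤28, expected return 8.5≥4.3 — dominates Opt2.
Opt4: volatility 26.8≤29.7, fees 37≤108, max drawdown 9≤28, expected return 9.8≥4.3 — dominates Opt2.
Opt6: volatility 22.5≤29.7, fees 24≤108, max drawdown 25≤28, expected return 9.6≥4.3 — dominates Opt2.
Opt8: volatility 21.7≤29.7, fees 76≤108, max drawdown 10≤28, expected return 10.2≥4.3 — dominates Opt2.
Others (Opt1, Opt5, Opt7) are each worse than Opt2 on at least one objective.

Opt3, Opt4, Opt6, Opt8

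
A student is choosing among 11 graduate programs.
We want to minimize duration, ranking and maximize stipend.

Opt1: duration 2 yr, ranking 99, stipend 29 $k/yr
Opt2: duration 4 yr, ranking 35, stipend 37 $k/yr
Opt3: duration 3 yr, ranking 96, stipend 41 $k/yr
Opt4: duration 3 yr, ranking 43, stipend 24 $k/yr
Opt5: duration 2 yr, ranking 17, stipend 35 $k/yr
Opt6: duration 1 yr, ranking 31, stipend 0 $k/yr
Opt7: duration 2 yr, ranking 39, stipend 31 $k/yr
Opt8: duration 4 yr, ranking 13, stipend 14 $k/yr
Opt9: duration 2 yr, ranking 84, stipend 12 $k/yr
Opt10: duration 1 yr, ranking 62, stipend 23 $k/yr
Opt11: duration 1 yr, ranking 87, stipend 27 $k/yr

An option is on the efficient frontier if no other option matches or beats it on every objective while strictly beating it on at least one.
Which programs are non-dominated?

Opt2, Opt3, Opt5, Opt6, Opt8, Opt10, Opt11

Opt1: dominated by Opt5 (duration 2≤2, ranking 17≤99, stipend 35≥29).
Opt2: not dominated.
Opt3: not dominated (best stipend).
Opt4: dominated by Opt5 (duration 2≤3, ranking 17≤43, stipend 35≥24).
Opt5: not dominated.
Opt6: not dominated.
Opt7: dominated by Opt5 (duration 2≤2, ranking 17≤39, stipend 35≥31).
Opt8: not dominated (best ranking).
Opt9: dominated by Opt5 (duration 2≤2, ranking 17≤84, stipend 35≥12).
Opt10: not dominated.
Opt11: not dominated.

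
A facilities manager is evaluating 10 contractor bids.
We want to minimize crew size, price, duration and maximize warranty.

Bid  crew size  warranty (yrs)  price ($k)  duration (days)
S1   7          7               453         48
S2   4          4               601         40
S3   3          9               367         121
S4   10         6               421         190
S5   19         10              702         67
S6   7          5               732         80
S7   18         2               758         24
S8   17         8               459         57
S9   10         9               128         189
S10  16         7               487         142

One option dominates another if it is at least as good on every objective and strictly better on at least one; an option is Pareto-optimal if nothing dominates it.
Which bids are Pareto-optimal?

S1, S2, S3, S5, S7, S8, S9

S1: not dominated.
S2: not dominated.
S3: not dominated (best crew size).
S4: dominated by S3 (crew size 3≤10, warranty 9≥6, price 367≤421, duration 121≤190).
S5: not dominated (best warranty).
S6: dominated by S1 (crew size 7≤7, warranty 7≥5, price 453≤732, duration 48≤80).
S7: not dominated (best duration).
S8: not dominated.
S9: not dominated (best price).
S10: dominated by S1 (crew size 7≤16, warranty 7≥7, price 453≤487, duration 48≤142).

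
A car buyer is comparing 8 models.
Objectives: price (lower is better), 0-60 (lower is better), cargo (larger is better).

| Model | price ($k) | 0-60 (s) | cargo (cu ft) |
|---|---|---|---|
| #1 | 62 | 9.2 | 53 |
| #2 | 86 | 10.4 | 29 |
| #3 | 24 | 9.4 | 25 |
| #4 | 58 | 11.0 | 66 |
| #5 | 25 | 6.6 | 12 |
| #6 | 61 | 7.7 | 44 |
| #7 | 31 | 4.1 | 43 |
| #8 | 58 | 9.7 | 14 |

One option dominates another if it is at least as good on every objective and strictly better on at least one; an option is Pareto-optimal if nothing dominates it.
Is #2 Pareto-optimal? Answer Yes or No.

No

#1 vs #2: price 62≤86, 0-60 9.2≤10.4, cargo 53≥29 — #1 is at least as good on every objective and strictly better on at least one, so #1 dominates #2.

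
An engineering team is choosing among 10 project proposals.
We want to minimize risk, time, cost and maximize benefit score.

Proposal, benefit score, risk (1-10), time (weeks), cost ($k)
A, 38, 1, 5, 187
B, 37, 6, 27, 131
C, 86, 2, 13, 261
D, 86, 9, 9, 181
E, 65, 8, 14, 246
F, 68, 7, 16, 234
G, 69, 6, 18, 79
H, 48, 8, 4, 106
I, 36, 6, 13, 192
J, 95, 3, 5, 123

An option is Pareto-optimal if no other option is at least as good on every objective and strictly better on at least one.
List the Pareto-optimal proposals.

A: not dominated (best risk).
B: dominated by G (benefit score 69≥37, risk 6≤6, time 18≤27, cost 79≤131).
C: not dominated.
D: dominated by J (benefit score 95≥86, risk 3≤9, time 5≤9, cost 123≤181).
E: dominated by J (benefit score 95≥65, risk 3≤8, time 5≤14, cost 123≤246).
F: dominated by J (benefit score 95≥68, risk 3≤7, time 5≤16, cost 123≤234).
G: not dominated (best cost).
H: not dominated (best time).
I: dominated by A (benefit score 38≥36, risk 1≤6, time 5≤13, cost 187≤192).
J: not dominated (best benefit score).

A, C, G, H, J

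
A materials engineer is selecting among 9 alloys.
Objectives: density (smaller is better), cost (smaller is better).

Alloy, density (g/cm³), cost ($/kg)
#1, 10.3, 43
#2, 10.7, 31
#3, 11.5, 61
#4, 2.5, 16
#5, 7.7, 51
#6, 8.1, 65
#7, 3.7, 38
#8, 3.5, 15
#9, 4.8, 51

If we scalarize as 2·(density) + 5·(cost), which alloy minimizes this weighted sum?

#8

#1: 2·10.3 + 5·43 = 235.6
#2: 2·10.7 + 5·31 = 176.4
#3: 2·11.5 + 5·61 = 328.0
#4: 2·2.5 + 5·16 = 85.0
#5: 2·7.7 + 5·51 = 270.4
#6: 2·8.1 + 5·65 = 341.2
#7: 2·3.7 + 5·38 = 197.4
#8: 2·3.5 + 5·15 = 82.0
#9: 2·4.8 + 5·51 = 264.6
Lowest: #8 at 82.0.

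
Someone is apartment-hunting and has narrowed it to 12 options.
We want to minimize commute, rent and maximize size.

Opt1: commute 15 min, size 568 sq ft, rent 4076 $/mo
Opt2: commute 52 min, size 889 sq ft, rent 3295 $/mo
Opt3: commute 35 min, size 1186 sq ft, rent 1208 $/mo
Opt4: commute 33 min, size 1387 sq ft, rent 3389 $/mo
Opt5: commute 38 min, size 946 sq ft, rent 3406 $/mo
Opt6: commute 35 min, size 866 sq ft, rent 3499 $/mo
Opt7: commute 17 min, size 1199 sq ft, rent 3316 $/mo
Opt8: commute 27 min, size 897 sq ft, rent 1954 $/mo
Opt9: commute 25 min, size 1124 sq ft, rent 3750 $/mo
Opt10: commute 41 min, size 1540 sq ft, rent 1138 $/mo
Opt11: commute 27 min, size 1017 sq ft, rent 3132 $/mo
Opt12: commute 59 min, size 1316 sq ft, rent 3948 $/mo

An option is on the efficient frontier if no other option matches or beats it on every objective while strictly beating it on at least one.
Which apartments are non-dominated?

Opt1, Opt3, Opt4, Opt7, Opt8, Opt10, Opt11

Opt1: not dominated (best commute).
Opt2: dominated by Opt3 (commute 35≤52, size 1186≥889, rent 1208≤3295).
Opt3: not dominated.
Opt4: not dominated.
Opt5: dominated by Opt3 (commute 35≤38, size 1186≥946, rent 1208≤3406).
Opt6: dominated by Opt3 (commute 35≤35, size 1186≥866, rent 1208≤3499).
Opt7: not dominated.
Opt8: not dominated.
Opt9: dominated by Opt7 (commute 17≤25, size 1199≥1124, rent 3316≤3750).
Opt10: not dominated (best size).
Opt11: not dominated.
Opt12: dominated by Opt4 (commute 33≤59, size 1387≥1316, rent 3389≤3948).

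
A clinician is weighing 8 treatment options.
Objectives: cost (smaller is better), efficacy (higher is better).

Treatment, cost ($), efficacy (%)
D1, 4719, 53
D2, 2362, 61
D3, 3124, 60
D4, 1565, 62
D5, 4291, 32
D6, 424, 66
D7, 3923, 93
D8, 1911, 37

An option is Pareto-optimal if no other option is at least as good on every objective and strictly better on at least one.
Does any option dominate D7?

No

D1: worse on cost (4719 vs 3923).
D2: worse on efficacy (61 vs 93).
D3: worse on efficacy (60 vs 93).
D4: worse on efficacy (62 vs 93).
D5: worse on cost (4291 vs 3923).
D6: worse on efficacy (66 vs 93).
D8: worse on efficacy (37 vs 93).
No option is at least as good as D7 on every objective and strictly better on one.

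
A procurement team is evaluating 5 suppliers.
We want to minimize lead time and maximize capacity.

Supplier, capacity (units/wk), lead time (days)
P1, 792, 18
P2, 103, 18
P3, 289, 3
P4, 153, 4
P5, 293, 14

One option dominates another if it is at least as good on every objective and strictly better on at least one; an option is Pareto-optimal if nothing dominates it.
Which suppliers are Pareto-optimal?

P1: not dominated (best capacity).
P2: dominated by P1 (capacity 792≥103, lead time 18≤18).
P3: not dominated (best lead time).
P4: dominated by P3 (capacity 289≥153, lead time 3≤4).
P5: not dominated.

P1, P3, P5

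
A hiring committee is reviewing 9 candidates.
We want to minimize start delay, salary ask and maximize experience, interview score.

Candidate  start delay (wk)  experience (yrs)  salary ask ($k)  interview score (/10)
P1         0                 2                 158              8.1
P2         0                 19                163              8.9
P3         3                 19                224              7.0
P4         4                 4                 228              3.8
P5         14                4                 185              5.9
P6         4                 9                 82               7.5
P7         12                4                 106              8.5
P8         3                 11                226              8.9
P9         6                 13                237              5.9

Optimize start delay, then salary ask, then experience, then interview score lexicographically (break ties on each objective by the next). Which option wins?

P1

First minimize start delay: best is 0, kept {P1, P2}.
Then minimize salary ask: best is 158, kept {P1}.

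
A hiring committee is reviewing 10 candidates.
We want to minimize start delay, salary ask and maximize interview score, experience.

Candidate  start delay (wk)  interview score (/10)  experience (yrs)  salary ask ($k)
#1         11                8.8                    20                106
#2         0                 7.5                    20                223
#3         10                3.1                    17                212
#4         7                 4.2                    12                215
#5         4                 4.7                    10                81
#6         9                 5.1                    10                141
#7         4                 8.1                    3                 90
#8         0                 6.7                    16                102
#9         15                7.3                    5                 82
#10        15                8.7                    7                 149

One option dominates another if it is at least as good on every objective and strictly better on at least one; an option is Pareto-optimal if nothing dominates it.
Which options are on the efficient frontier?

#1, #2, #3, #5, #7, #8, #9

#1: not dominated (best interview score).
#2: not dominated.
#3: not dominated.
#4: dominated by #8 (start delay 0≤7, interview score 6.7≥4.2, experience 16≥12, salary ask 102≤215).
#5: not dominated (best salary ask).
#6: dominated by #8 (start delay 0≤9, interview score 6.7≥5.1, experience 16≥10, salary ask 102≤141).
#7: not dominated.
#8: not dominated.
#9: not dominated.
#10: dominated by #1 (start delay 11≤15, interview score 8.8≥8.7, experience 20≥7, salary ask 106≤149).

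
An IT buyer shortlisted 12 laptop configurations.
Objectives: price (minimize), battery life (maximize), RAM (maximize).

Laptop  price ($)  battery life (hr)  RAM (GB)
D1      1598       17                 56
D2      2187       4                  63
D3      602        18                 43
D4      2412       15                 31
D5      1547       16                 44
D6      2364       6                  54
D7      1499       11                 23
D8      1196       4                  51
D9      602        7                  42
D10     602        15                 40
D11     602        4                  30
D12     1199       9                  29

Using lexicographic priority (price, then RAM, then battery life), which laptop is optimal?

D3

First minimize price: best is 602, kept {D3, D9, D10, D11}.
Then maximize RAM: best is 43, kept {D3}.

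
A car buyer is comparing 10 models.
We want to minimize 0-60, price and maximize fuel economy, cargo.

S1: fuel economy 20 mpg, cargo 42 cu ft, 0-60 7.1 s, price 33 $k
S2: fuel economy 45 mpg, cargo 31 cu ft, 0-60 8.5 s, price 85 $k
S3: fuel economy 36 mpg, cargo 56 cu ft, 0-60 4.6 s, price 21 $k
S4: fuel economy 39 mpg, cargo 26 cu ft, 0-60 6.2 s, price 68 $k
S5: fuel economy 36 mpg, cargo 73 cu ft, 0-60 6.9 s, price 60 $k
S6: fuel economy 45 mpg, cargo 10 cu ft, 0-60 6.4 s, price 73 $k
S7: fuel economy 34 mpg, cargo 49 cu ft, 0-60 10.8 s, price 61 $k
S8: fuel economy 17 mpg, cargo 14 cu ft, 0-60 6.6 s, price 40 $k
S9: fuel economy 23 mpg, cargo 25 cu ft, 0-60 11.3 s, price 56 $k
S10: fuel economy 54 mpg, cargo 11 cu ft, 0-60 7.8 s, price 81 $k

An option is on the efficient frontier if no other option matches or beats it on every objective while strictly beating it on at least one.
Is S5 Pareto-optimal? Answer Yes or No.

Yes

S1: worse on fuel economy (20 vs 36).
S2: worse on cargo (31 vs 73).
S3: worse on cargo (56 vs 73).
S4: worse on cargo (26 vs 73).
S6: worse on cargo (10 vs 73).
S7: worse on fuel economy (34 vs 36).
S8: worse on fuel economy (17 vs 36).
S9: worse on fuel economy (23 vs 36).
S10: worse on cargo (11 vs 73).
No option is at least as good as S5 on every objective and strictly better on one.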